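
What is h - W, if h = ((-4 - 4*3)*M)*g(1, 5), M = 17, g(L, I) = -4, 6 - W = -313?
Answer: 769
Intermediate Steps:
W = 319 (W = 6 - 1*(-313) = 6 + 313 = 319)
h = 1088 (h = ((-4 - 4*3)*17)*(-4) = ((-4 - 12)*17)*(-4) = -16*17*(-4) = -272*(-4) = 1088)
h - W = 1088 - 1*319 = 1088 - 319 = 769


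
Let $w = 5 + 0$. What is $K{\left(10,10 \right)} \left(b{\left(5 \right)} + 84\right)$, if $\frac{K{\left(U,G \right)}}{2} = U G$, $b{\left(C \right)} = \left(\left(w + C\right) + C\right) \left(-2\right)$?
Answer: $10800$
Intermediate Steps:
$w = 5$
$b{\left(C \right)} = -10 - 4 C$ ($b{\left(C \right)} = \left(\left(5 + C\right) + C\right) \left(-2\right) = \left(5 + 2 C\right) \left(-2\right) = -10 - 4 C$)
$K{\left(U,G \right)} = 2 G U$ ($K{\left(U,G \right)} = 2 U G = 2 G U$)
$K{\left(10,10 \right)} \left(b{\left(5 \right)} + 84\right) = 2 \cdot 10 \cdot 10 \left(\left(-10 - 20\right) + 84\right) = 200 \left(\left(-10 - 20\right) + 84\right) = 200 \left(-30 + 84\right) = 200 \cdot 54 = 10800$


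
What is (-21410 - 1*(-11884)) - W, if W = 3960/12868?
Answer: -30646132/3217 ≈ -9526.3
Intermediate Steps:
W = 990/3217 (W = 3960*(1/12868) = 990/3217 ≈ 0.30774)
(-21410 - 1*(-11884)) - W = (-21410 - 1*(-11884)) - 1*990/3217 = (-21410 + 11884) - 990/3217 = -9526 - 990/3217 = -30646132/3217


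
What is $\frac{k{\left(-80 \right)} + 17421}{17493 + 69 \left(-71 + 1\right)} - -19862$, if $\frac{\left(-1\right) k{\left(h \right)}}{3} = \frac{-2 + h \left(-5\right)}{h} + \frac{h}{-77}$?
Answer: $\frac{258237403843}{13000680} \approx 19863.0$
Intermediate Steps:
$k{\left(h \right)} = \frac{3 h}{77} - \frac{3 \left(-2 - 5 h\right)}{h}$ ($k{\left(h \right)} = - 3 \left(\frac{-2 + h \left(-5\right)}{h} + \frac{h}{-77}\right) = - 3 \left(\frac{-2 - 5 h}{h} + h \left(- \frac{1}{77}\right)\right) = - 3 \left(\frac{-2 - 5 h}{h} - \frac{h}{77}\right) = - 3 \left(- \frac{h}{77} + \frac{-2 - 5 h}{h}\right) = \frac{3 h}{77} - \frac{3 \left(-2 - 5 h\right)}{h}$)
$\frac{k{\left(-80 \right)} + 17421}{17493 + 69 \left(-71 + 1\right)} - -19862 = \frac{\left(15 + \frac{6}{-80} + \frac{3}{77} \left(-80\right)\right) + 17421}{17493 + 69 \left(-71 + 1\right)} - -19862 = \frac{\left(15 + 6 \left(- \frac{1}{80}\right) - \frac{240}{77}\right) + 17421}{17493 + 69 \left(-70\right)} + 19862 = \frac{\left(15 - \frac{3}{40} - \frac{240}{77}\right) + 17421}{17493 - 4830} + 19862 = \frac{\frac{36369}{3080} + 17421}{12663} + 19862 = \frac{53693049}{3080} \cdot \frac{1}{12663} + 19862 = \frac{17897683}{13000680} + 19862 = \frac{258237403843}{13000680}$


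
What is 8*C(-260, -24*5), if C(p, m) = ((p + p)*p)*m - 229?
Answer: -129793832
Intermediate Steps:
C(p, m) = -229 + 2*m*p² (C(p, m) = ((2*p)*p)*m - 229 = (2*p²)*m - 229 = 2*m*p² - 229 = -229 + 2*m*p²)
8*C(-260, -24*5) = 8*(-229 + 2*(-24*5)*(-260)²) = 8*(-229 + 2*(-120)*67600) = 8*(-229 - 16224000) = 8*(-16224229) = -129793832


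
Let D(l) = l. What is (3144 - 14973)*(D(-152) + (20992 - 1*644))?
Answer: -238898484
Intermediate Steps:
(3144 - 14973)*(D(-152) + (20992 - 1*644)) = (3144 - 14973)*(-152 + (20992 - 1*644)) = -11829*(-152 + (20992 - 644)) = -11829*(-152 + 20348) = -11829*20196 = -238898484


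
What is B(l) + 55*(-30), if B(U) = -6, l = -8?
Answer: -1656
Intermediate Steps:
B(l) + 55*(-30) = -6 + 55*(-30) = -6 - 1650 = -1656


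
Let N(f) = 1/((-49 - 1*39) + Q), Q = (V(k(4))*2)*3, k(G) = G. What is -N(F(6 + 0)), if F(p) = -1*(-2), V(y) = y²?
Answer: -⅛ ≈ -0.12500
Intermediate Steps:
F(p) = 2
Q = 96 (Q = (4²*2)*3 = (16*2)*3 = 32*3 = 96)
N(f) = ⅛ (N(f) = 1/((-49 - 1*39) + 96) = 1/((-49 - 39) + 96) = 1/(-88 + 96) = 1/8 = ⅛)
-N(F(6 + 0)) = -1*⅛ = -⅛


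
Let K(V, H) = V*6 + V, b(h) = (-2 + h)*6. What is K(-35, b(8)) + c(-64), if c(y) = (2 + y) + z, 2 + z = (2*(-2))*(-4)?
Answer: -293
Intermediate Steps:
z = 14 (z = -2 + (2*(-2))*(-4) = -2 - 4*(-4) = -2 + 16 = 14)
b(h) = -12 + 6*h
K(V, H) = 7*V (K(V, H) = 6*V + V = 7*V)
c(y) = 16 + y (c(y) = (2 + y) + 14 = 16 + y)
K(-35, b(8)) + c(-64) = 7*(-35) + (16 - 64) = -245 - 48 = -293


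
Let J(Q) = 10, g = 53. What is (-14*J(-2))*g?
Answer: -7420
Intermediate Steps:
(-14*J(-2))*g = -14*10*53 = -140*53 = -7420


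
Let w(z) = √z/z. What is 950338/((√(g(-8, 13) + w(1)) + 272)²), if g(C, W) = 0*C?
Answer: 950338/74529 ≈ 12.751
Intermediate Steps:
w(z) = z^(-½)
g(C, W) = 0
950338/((√(g(-8, 13) + w(1)) + 272)²) = 950338/((√(0 + 1^(-½)) + 272)²) = 950338/((√(0 + 1) + 272)²) = 950338/((√1 + 272)²) = 950338/((1 + 272)²) = 950338/(273²) = 950338/74529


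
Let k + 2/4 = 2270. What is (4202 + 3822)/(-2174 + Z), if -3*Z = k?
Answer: -16048/5861 ≈ -2.7381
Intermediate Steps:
k = 4539/2 (k = -½ + 2270 = 4539/2 ≈ 2269.5)
Z = -1513/2 (Z = -⅓*4539/2 = -1513/2 ≈ -756.50)
(4202 + 3822)/(-2174 + Z) = (4202 + 3822)/(-2174 - 1513/2) = 8024/(-5861/2) = 8024*(-2/5861) = -16048/5861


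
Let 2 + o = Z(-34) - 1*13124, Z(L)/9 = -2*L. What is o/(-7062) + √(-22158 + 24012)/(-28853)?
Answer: 6257/3531 - 3*√206/28853 ≈ 1.7705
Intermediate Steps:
Z(L) = -18*L (Z(L) = 9*(-2*L) = -18*L)
o = -12514 (o = -2 + (-18*(-34) - 1*13124) = -2 + (612 - 13124) = -2 - 12512 = -12514)
o/(-7062) + √(-22158 + 24012)/(-28853) = -12514/(-7062) + √(-22158 + 24012)/(-28853) = -12514*(-1/7062) + √1854*(-1/28853) = 6257/3531 + (3*√206)*(-1/28853) = 6257/3531 - 3*√206/28853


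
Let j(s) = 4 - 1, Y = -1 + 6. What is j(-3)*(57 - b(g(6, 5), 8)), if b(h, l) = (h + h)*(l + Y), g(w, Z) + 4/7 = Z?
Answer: -1221/7 ≈ -174.43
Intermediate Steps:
g(w, Z) = -4/7 + Z
Y = 5
b(h, l) = 2*h*(5 + l) (b(h, l) = (h + h)*(l + 5) = (2*h)*(5 + l) = 2*h*(5 + l))
j(s) = 3
j(-3)*(57 - b(g(6, 5), 8)) = 3*(57 - 2*(-4/7 + 5)*(5 + 8)) = 3*(57 - 2*31*13/7) = 3*(57 - 1*806/7) = 3*(57 - 806/7) = 3*(-407/7) = -1221/7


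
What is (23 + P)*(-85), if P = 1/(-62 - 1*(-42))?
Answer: -7803/4 ≈ -1950.8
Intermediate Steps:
P = -1/20 (P = 1/(-62 + 42) = 1/(-20) = -1/20 ≈ -0.050000)
(23 + P)*(-85) = (23 - 1/20)*(-85) = (459/20)*(-85) = -7803/4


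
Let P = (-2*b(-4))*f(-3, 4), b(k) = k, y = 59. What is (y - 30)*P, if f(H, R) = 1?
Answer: 232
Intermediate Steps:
P = 8 (P = -2*(-4)*1 = 8*1 = 8)
(y - 30)*P = (59 - 30)*8 = 29*8 = 232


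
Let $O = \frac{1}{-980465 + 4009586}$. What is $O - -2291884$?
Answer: $\frac{6942393953965}{3029121} \approx 2.2919 \cdot 10^{6}$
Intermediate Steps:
$O = \frac{1}{3029121} \approx 3.3013 \cdot 10^{-7}$
$O - -2291884 = \frac{1}{3029121} - -2291884 = \frac{1}{3029121} + 2291884 = \frac{6942393953965}{3029121}$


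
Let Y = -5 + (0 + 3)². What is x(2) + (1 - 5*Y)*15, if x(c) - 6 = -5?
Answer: -284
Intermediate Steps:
x(c) = 1 (x(c) = 6 - 5 = 1)
Y = 4 (Y = -5 + 3² = -5 + 9 = 4)
x(2) + (1 - 5*Y)*15 = 1 + (1 - 5*4)*15 = 1 + (1 - 20)*15 = 1 - 19*15 = 1 - 285 = -284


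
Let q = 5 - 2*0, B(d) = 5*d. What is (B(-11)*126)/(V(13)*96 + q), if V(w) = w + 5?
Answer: -6930/1733 ≈ -3.9988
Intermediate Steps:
q = 5 (q = 5 + 0 = 5)
V(w) = 5 + w
(B(-11)*126)/(V(13)*96 + q) = ((5*(-11))*126)/((5 + 13)*96 + 5) = (-55*126)/(18*96 + 5) = -6930/(1728 + 5) = -6930/1733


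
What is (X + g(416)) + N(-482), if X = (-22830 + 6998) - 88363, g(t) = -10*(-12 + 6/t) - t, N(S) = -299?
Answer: -10898175/104 ≈ -1.0479e+5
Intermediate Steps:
g(t) = 120 - t - 60/t (g(t) = (120 - 60/t) - t = 120 - t - 60/t)
X = -104195 (X = -15832 - 88363 = -104195)
(X + g(416)) + N(-482) = (-104195 + (120 - 1*416 - 60/416)) - 299 = (-104195 + (120 - 416 - 60*1/416)) - 299 = (-104195 + (120 - 416 - 15/104)) - 299 = (-104195 - 30799/104) - 299 = -10867079/104 - 299 = -10898175/104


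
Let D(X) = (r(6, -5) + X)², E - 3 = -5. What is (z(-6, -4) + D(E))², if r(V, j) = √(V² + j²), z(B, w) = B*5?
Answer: 2201 - 280*√61 ≈ 14.130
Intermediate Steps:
z(B, w) = 5*B
E = -2 (E = 3 - 5 = -2)
D(X) = (X + √61)² (D(X) = (√(6² + (-5)²) + X)² = (√(36 + 25) + X)² = (√61 + X)² = (X + √61)²)
(z(-6, -4) + D(E))² = (5*(-6) + (-2 + √61)²)² = (-30 + (-2 + √61)²)²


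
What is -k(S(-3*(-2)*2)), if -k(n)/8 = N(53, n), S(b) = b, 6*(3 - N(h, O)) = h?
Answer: -140/3 ≈ -46.667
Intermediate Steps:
N(h, O) = 3 - h/6
k(n) = 140/3 (k(n) = -8*(3 - ⅙*53) = -8*(3 - 53/6) = -8*(-35/6) = 140/3)
-k(S(-3*(-2)*2)) = -1*140/3 = -140/3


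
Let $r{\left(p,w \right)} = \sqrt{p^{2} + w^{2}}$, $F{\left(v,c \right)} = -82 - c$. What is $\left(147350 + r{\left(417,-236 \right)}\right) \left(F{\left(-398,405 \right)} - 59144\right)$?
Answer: $-8786627850 - 59631 \sqrt{229585} \approx -8.8152 \cdot 10^{9}$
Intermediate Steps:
$\left(147350 + r{\left(417,-236 \right)}\right) \left(F{\left(-398,405 \right)} - 59144\right) = \left(147350 + \sqrt{417^{2} + \left(-236\right)^{2}}\right) \left(\left(-82 - 405\right) - 59144\right) = \left(147350 + \sqrt{173889 + 55696}\right) \left(\left(-82 - 405\right) - 59144\right) = \left(147350 + \sqrt{229585}\right) \left(-487 - 59144\right) = \left(147350 + \sqrt{229585}\right) \left(-59631\right) = -8786627850 - 59631 \sqrt{229585}$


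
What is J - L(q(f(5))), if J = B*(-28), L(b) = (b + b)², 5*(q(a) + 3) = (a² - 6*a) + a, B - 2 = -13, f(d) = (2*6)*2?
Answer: -770224/25 ≈ -30809.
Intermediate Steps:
f(d) = 24 (f(d) = 12*2 = 24)
B = -11 (B = 2 - 13 = -11)
q(a) = -3 - a + a²/5 (q(a) = -3 + ((a² - 6*a) + a)/5 = -3 + (a² - 5*a)/5 = -3 + (-a + a²/5) = -3 - a + a²/5)
L(b) = 4*b² (L(b) = (2*b)² = 4*b²)
J = 308 (J = -11*(-28) = 308)
J - L(q(f(5))) = 308 - 4*(-3 - 1*24 + (⅕)*24²)² = 308 - 4*(-3 - 24 + (⅕)*576)² = 308 - 4*(-3 - 24 + 576/5)² = 308 - 4*(441/5)² = 308 - 4*194481/25 = 308 - 1*777924/25 = 308 - 777924/25 = -770224/25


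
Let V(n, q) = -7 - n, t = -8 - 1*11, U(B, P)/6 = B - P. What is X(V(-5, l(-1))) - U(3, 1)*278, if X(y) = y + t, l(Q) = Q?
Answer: -3357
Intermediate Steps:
U(B, P) = -6*P + 6*B (U(B, P) = 6*(B - P) = -6*P + 6*B)
t = -19 (t = -8 - 11 = -19)
X(y) = -19 + y (X(y) = y - 19 = -19 + y)
X(V(-5, l(-1))) - U(3, 1)*278 = (-19 + (-7 - 1*(-5))) - (-6*1 + 6*3)*278 = (-19 + (-7 + 5)) - (-6 + 18)*278 = (-19 - 2) - 12*278 = -21 - 1*3336 = -21 - 3336 = -3357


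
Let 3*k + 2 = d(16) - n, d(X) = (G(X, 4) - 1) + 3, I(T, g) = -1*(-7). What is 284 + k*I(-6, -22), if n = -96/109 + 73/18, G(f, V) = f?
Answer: 1847765/5886 ≈ 313.93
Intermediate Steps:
I(T, g) = 7
d(X) = 2 + X (d(X) = (X - 1) + 3 = (-1 + X) + 3 = 2 + X)
n = 6229/1962 (n = -96*1/109 + 73*(1/18) = -96/109 + 73/18 = 6229/1962 ≈ 3.1748)
k = 25163/5886 (k = -2/3 + ((2 + 16) - 1*6229/1962)/3 = -2/3 + (18 - 6229/1962)/3 = -2/3 + (1/3)*(29087/1962) = -2/3 + 29087/5886 = 25163/5886 ≈ 4.2751)
284 + k*I(-6, -22) = 284 + (25163/5886)*7 = 284 + 176141/5886 = 1847765/5886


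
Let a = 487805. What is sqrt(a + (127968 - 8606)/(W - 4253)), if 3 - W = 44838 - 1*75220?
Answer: sqrt(83279023050526)/13066 ≈ 698.43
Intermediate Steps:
W = 30385 (W = 3 - (44838 - 1*75220) = 3 - (44838 - 75220) = 3 - 1*(-30382) = 3 + 30382 = 30385)
sqrt(a + (127968 - 8606)/(W - 4253)) = sqrt(487805 + (127968 - 8606)/(30385 - 4253)) = sqrt(487805 + 119362/26132) = sqrt(487805 + 119362*(1/26132)) = sqrt(487805 + 59681/13066) = sqrt(6373719811/13066) = sqrt(83279023050526)/13066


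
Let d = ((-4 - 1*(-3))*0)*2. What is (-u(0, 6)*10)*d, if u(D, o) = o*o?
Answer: 0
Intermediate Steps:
u(D, o) = o**2
d = 0 (d = ((-4 + 3)*0)*2 = -1*0*2 = 0*2 = 0)
(-u(0, 6)*10)*d = -6**2*10*0 = -36*10*0 = -1*360*0 = -360*0 = 0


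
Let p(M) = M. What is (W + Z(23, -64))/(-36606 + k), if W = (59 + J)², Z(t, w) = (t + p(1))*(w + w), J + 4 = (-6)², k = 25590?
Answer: -5209/11016 ≈ -0.47286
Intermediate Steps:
J = 32 (J = -4 + (-6)² = -4 + 36 = 32)
Z(t, w) = 2*w*(1 + t) (Z(t, w) = (t + 1)*(w + w) = (1 + t)*(2*w) = 2*w*(1 + t))
W = 8281 (W = (59 + 32)² = 91² = 8281)
(W + Z(23, -64))/(-36606 + k) = (8281 + 2*(-64)*(1 + 23))/(-36606 + 25590) = (8281 + 2*(-64)*24)/(-11016) = (8281 - 3072)*(-1/11016) = 5209*(-1/11016) = -5209/11016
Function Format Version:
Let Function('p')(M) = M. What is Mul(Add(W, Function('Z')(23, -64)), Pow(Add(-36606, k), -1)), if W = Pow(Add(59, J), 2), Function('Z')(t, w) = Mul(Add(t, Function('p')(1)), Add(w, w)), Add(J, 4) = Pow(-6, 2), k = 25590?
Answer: Rational(-5209, 11016) ≈ -0.47286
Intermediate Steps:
J = 32 (J = Add(-4, Pow(-6, 2)) = Add(-4, 36) = 32)
Function('Z')(t, w) = Mul(2, w, Add(1, t)) (Function('Z')(t, w) = Mul(Add(t, 1), Add(w, w)) = Mul(Add(1, t), Mul(2, w)) = Mul(2, w, Add(1, t)))
W = 8281 (W = Pow(Add(59, 32), 2) = Pow(91, 2) = 8281)
Mul(Add(W, Function('Z')(23, -64)), Pow(Add(-36606, k), -1)) = Mul(Add(8281, Mul(2, -64, Add(1, 23))), Pow(Add(-36606, 25590), -1)) = Mul(Add(8281, Mul(2, -64, 24)), Pow(-11016, -1)) = Mul(Add(8281, -3072), Rational(-1, 11016)) = Mul(5209, Rational(-1, 11016)) = Rational(-5209, 11016)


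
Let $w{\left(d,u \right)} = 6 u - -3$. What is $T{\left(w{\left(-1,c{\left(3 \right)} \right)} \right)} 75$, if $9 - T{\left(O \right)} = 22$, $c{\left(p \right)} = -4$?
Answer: $-975$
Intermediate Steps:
$w{\left(d,u \right)} = 3 + 6 u$ ($w{\left(d,u \right)} = 6 u + 3 = 3 + 6 u$)
$T{\left(O \right)} = -13$ ($T{\left(O \right)} = 9 - 22 = -13$)
$T{\left(w{\left(-1,c{\left(3 \right)} \right)} \right)} 75 = \left(-13\right) 75 = -975$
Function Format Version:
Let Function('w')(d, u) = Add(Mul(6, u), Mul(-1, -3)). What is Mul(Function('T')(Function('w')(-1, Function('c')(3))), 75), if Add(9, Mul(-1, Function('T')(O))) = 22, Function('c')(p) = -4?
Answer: -975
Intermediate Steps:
Function('w')(d, u) = Add(3, Mul(6, u)) (Function('w')(d, u) = Add(Mul(6, u), 3) = Add(3, Mul(6, u)))
Function('T')(O) = -13 (Function('T')(O) = Add(9, Mul(-1, 22)) = Add(9, -22) = -13)
Mul(Function('T')(Function('w')(-1, Function('c')(3))), 75) = Mul(-13, 75) = -975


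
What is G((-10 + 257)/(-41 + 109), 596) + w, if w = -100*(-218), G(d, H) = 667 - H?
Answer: 21871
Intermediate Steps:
w = 21800
G((-10 + 257)/(-41 + 109), 596) + w = (667 - 1*596) + 21800 = (667 - 596) + 21800 = 71 + 21800 = 21871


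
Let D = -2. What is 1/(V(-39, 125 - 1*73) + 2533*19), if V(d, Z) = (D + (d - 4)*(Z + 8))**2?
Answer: 1/6714851 ≈ 1.4892e-7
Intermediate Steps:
V(d, Z) = (-2 + (-4 + d)*(8 + Z))**2 (V(d, Z) = (-2 + (d - 4)*(Z + 8))**2 = (-2 + (-4 + d)*(8 + Z))**2)
1/(V(-39, 125 - 1*73) + 2533*19) = 1/((-34 - 4*(125 - 1*73) + 8*(-39) + (125 - 1*73)*(-39))**2 + 2533*19) = 1/((-34 - 4*(125 - 73) - 312 + (125 - 73)*(-39))**2 + 48127) = 1/((-34 - 4*52 - 312 + 52*(-39))**2 + 48127) = 1/((-34 - 208 - 312 - 2028)**2 + 48127) = 1/((-2582)**2 + 48127) = 1/(6666724 + 48127) = 1/6714851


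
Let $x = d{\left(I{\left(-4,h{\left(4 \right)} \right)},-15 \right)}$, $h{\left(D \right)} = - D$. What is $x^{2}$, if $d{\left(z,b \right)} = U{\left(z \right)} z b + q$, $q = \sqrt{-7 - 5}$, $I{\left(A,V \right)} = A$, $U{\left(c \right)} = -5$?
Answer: $89988 - 1200 i \sqrt{3} \approx 89988.0 - 2078.5 i$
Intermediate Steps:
$q = 2 i \sqrt{3}$ ($q = \sqrt{-12} = 2 i \sqrt{3} \approx 3.4641 i$)
$d{\left(z,b \right)} = - 5 b z + 2 i \sqrt{3}$ ($d{\left(z,b \right)} = - 5 z b + 2 i \sqrt{3} = - 5 b z + 2 i \sqrt{3}$)
$x = -300 + 2 i \sqrt{3}$ ($x = \left(-5\right) \left(-15\right) \left(-4\right) + 2 i \sqrt{3} = -300 + 2 i \sqrt{3} \approx -300.0 + 3.4641 i$)
$x^{2} = \left(-300 + 2 i \sqrt{3}\right)^{2}$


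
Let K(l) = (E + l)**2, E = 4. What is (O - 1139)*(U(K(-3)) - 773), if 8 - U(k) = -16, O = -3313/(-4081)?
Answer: 497009222/583 ≈ 8.5250e+5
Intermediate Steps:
K(l) = (4 + l)**2
O = 3313/4081 (O = -3313*(-1/4081) = 3313/4081 ≈ 0.81181)
U(k) = 24 (U(k) = 8 - 1*(-16) = 8 + 16 = 24)
(O - 1139)*(U(K(-3)) - 773) = (3313/4081 - 1139)*(24 - 773) = -4644946/4081*(-749) = 497009222/583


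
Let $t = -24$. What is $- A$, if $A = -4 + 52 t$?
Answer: $1252$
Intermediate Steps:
$A = -1252$ ($A = -4 + 52 \left(-24\right) = -4 - 1248 = -1252$)
$- A = \left(-1\right) \left(-1252\right) = 1252$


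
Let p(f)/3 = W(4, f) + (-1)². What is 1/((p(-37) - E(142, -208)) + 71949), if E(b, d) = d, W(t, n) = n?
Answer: 1/72049 ≈ 1.3879e-5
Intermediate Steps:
p(f) = 3 + 3*f (p(f) = 3*(f + (-1)²) = 3*(f + 1) = 3*(1 + f) = 3 + 3*f)
1/((p(-37) - E(142, -208)) + 71949) = 1/(((3 + 3*(-37)) - 1*(-208)) + 71949) = 1/(((3 - 111) + 208) + 71949) = 1/((-108 + 208) + 71949) = 1/(100 + 71949) = 1/72049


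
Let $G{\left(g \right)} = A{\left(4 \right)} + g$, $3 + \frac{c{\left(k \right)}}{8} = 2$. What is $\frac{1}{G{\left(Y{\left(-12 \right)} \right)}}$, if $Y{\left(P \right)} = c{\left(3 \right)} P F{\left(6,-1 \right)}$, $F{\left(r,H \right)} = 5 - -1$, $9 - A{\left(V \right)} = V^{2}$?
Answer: $\frac{1}{569} \approx 0.0017575$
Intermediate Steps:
$A{\left(V \right)} = 9 - V^{2}$
$c{\left(k \right)} = -8$ ($c{\left(k \right)} = -24 + 8 \cdot 2 = -24 + 16 = -8$)
$F{\left(r,H \right)} = 6$ ($F{\left(r,H \right)} = 5 + 1 = 6$)
$Y{\left(P \right)} = - 48 P$ ($Y{\left(P \right)} = - 8 P 6 = - 48 P$)
$G{\left(g \right)} = -7 + g$ ($G{\left(g \right)} = \left(9 - 4^{2}\right) + g = \left(9 - 16\right) + g = -7 + g$)
$\frac{1}{G{\left(Y{\left(-12 \right)} \right)}} = \frac{1}{-7 - -576} = \frac{1}{-7 + 576} = \frac{1}{569}$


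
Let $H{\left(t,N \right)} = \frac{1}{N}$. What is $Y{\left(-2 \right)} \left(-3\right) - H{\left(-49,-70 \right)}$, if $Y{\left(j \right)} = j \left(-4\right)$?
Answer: $- \frac{1679}{70} \approx -23.986$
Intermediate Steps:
$Y{\left(j \right)} = - 4 j$
$Y{\left(-2 \right)} \left(-3\right) - H{\left(-49,-70 \right)} = \left(-4\right) \left(-2\right) \left(-3\right) - \frac{1}{-70} = 8 \left(-3\right) - - \frac{1}{70} = -24 + \frac{1}{70} = - \frac{1679}{70}$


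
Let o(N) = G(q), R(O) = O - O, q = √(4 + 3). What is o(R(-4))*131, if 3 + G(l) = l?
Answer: -393 + 131*√7 ≈ -46.407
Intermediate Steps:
q = √7 ≈ 2.6458
G(l) = -3 + l
R(O) = 0
o(N) = -3 + √7
o(R(-4))*131 = (-3 + √7)*131 = -393 + 131*√7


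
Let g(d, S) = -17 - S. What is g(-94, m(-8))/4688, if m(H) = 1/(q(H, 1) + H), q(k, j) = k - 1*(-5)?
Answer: -93/25784 ≈ -0.0036069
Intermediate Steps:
q(k, j) = 5 + k (q(k, j) = k + 5 = 5 + k)
m(H) = 1/(5 + 2*H) (m(H) = 1/((5 + H) + H) = 1/(5 + 2*H))
g(-94, m(-8))/4688 = (-17 - 1/(5 + 2*(-8)))/4688 = (-17 - 1/(5 - 16))*(1/4688) = (-17 - 1/(-11))*(1/4688) = (-17 - 1*(-1/11))*(1/4688) = (-17 + 1/11)*(1/4688) = -186/11*1/4688 = -93/25784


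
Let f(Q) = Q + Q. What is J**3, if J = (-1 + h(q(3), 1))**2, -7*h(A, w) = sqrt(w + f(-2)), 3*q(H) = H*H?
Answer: (7 + I*sqrt(3))**6/117649 ≈ 0.13763 + 1.1872*I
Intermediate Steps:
f(Q) = 2*Q
q(H) = H**2/3 (q(H) = (H*H)/3 = H**2/3)
h(A, w) = -sqrt(-4 + w)/7 (h(A, w) = -sqrt(w + 2*(-2))/7 = -sqrt(w - 4)/7 = -sqrt(-4 + w)/7)
J = (-1 - I*sqrt(3)/7)**2 (J = (-1 - sqrt(-4 + 1)/7)**2 = (-1 - I*sqrt(3)/7)**2 ≈ 0.93878 + 0.49487*I)
J**3 = ((7 + I*sqrt(3))**2/49)**3 = (7 + I*sqrt(3))**6/117649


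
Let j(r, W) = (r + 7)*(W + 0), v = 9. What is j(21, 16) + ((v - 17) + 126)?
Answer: 566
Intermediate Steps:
j(r, W) = W*(7 + r) (j(r, W) = (7 + r)*W = W*(7 + r))
j(21, 16) + ((v - 17) + 126) = 16*(7 + 21) + ((9 - 17) + 126) = 16*28 + (-8 + 126) = 448 + 118 = 566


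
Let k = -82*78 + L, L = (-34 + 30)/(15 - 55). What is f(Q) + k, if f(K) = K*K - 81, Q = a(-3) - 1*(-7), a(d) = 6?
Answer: -63079/10 ≈ -6307.9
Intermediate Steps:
L = ⅒ (L = -4/(-40) = -4*(-1/40) = ⅒ ≈ 0.10000)
Q = 13 (Q = 6 - 1*(-7) = 6 + 7 = 13)
f(K) = -81 + K² (f(K) = K² - 81 = -81 + K²)
k = -63959/10 (k = -82*78 + ⅒ = -6396 + ⅒ = -63959/10 ≈ -6395.9)
f(Q) + k = (-81 + 13²) - 63959/10 = (-81 + 169) - 63959/10 = 88 - 63959/10 = -63079/10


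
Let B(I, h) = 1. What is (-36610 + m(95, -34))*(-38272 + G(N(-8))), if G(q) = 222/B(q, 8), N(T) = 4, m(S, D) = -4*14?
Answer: 1395141300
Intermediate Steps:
m(S, D) = -56
G(q) = 222 (G(q) = 222/1 = 222*1 = 222)
(-36610 + m(95, -34))*(-38272 + G(N(-8))) = (-36610 - 56)*(-38272 + 222) = -36666*(-38050) = 1395141300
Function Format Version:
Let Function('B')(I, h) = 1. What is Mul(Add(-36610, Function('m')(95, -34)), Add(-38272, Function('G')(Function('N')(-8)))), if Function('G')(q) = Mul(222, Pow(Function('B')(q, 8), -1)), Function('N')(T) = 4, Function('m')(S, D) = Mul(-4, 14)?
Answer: 1395141300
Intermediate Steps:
Function('m')(S, D) = -56
Function('G')(q) = 222 (Function('G')(q) = Mul(222, Pow(1, -1)) = Mul(222, 1) = 222)
Mul(Add(-36610, Function('m')(95, -34)), Add(-38272, Function('G')(Function('N')(-8)))) = Mul(Add(-36610, -56), Add(-38272, 222)) = Mul(-36666, -38050) = 1395141300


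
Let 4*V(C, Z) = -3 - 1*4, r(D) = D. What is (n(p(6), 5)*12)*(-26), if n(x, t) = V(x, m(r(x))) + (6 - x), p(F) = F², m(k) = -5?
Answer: 9906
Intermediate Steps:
V(C, Z) = -7/4 (V(C, Z) = (-3 - 1*4)/4 = (-3 - 4)/4 = (¼)*(-7) = -7/4)
n(x, t) = 17/4 - x (n(x, t) = -7/4 + (6 - x) = 17/4 - x)
(n(p(6), 5)*12)*(-26) = ((17/4 - 1*6²)*12)*(-26) = ((17/4 - 1*36)*12)*(-26) = ((17/4 - 36)*12)*(-26) = -127/4*12*(-26) = -381*(-26) = 9906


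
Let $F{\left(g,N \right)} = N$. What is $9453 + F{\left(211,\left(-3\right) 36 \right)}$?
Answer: $9345$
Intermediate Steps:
$9453 + F{\left(211,\left(-3\right) 36 \right)} = 9453 - 108 = 9345$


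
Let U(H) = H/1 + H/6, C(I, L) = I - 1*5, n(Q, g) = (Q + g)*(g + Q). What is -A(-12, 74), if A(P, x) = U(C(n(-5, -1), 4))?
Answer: -217/6 ≈ -36.167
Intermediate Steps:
n(Q, g) = (Q + g)² (n(Q, g) = (Q + g)*(Q + g) = (Q + g)²)
C(I, L) = -5 + I (C(I, L) = I - 5 = -5 + I)
U(H) = 7*H/6 (U(H) = H*1 + H*(⅙) = H + H/6 = 7*H/6)
A(P, x) = 217/6 (A(P, x) = 7*(-5 + (-5 - 1)²)/6 = 7*(-5 + (-6)²)/6 = 7*(-5 + 36)/6 = (7/6)*31 = 217/6)
-A(-12, 74) = -1*217/6 = -217/6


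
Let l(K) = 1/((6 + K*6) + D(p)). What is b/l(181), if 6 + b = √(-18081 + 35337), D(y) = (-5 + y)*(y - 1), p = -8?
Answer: -7254 + 2418*√4314 ≈ 1.5156e+5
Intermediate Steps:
D(y) = (-1 + y)*(-5 + y) (D(y) = (-5 + y)*(-1 + y) = (-1 + y)*(-5 + y))
l(K) = 1/(123 + 6*K) (l(K) = 1/((6 + K*6) + (5 + (-8)² - 6*(-8))) = 1/((6 + 6*K) + (5 + 64 + 48)) = 1/((6 + 6*K) + 117) = 1/(123 + 6*K))
b = -6 + 2*√4314 (b = -6 + √(-18081 + 35337) = -6 + √17256 = -6 + 2*√4314 ≈ 125.36)
b/l(181) = (-6 + 2*√4314)/((1/(3*(41 + 2*181)))) = (-6 + 2*√4314)/((1/(3*(41 + 362)))) = (-6 + 2*√4314)/(((⅓)/403)) = (-6 + 2*√4314)/(((⅓)*(1/403))) = (-6 + 2*√4314)/(1/1209) = (-6 + 2*√4314)*1209 = -7254 + 2418*√4314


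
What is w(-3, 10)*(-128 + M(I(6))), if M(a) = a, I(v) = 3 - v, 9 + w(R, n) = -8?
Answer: 2227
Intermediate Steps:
w(R, n) = -17 (w(R, n) = -9 - 8 = -17)
w(-3, 10)*(-128 + M(I(6))) = -17*(-128 + (3 - 1*6)) = -17*(-128 + (3 - 6)) = -17*(-128 - 3) = -17*(-131) = 2227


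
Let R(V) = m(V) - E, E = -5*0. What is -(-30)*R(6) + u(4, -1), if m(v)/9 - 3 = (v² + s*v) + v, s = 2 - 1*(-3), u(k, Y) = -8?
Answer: 20242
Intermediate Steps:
s = 5 (s = 2 + 3 = 5)
m(v) = 27 + 9*v² + 54*v (m(v) = 27 + 9*((v² + 5*v) + v) = 27 + 9*(v² + 6*v) = 27 + (9*v² + 54*v) = 27 + 9*v² + 54*v)
E = 0
R(V) = 27 + 9*V² + 54*V (R(V) = (27 + 9*V² + 54*V) - 1*0 = (27 + 9*V² + 54*V) + 0 = 27 + 9*V² + 54*V)
-(-30)*R(6) + u(4, -1) = -(-30)*(27 + 9*6² + 54*6) - 8 = -(-30)*(27 + 9*36 + 324) - 8 = -(-30)*(27 + 324 + 324) - 8 = -(-30)*675 - 8 = -30*(-675) - 8 = 20250 - 8 = 20242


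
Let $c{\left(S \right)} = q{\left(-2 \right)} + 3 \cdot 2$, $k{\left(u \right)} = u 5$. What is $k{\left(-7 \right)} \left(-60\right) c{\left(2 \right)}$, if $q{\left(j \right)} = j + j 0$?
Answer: $8400$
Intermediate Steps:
$k{\left(u \right)} = 5 u$
$q{\left(j \right)} = j$ ($q{\left(j \right)} = j + 0 = j$)
$c{\left(S \right)} = 4$ ($c{\left(S \right)} = -2 + 3 \cdot 2 = -2 + 6 = 4$)
$k{\left(-7 \right)} \left(-60\right) c{\left(2 \right)} = 5 \left(-7\right) \left(-60\right) 4 = \left(-35\right) \left(-60\right) 4 = 2100 \cdot 4 = 8400$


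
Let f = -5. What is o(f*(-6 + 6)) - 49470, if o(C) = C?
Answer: -49470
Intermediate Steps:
o(f*(-6 + 6)) - 49470 = -5*(-6 + 6) - 49470 = -5*0 - 49470 = 0 - 49470 = -49470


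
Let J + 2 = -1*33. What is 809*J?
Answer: -28315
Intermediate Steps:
J = -35 (J = -2 - 1*33 = -2 - 33 = -35)
809*J = 809*(-35) = -28315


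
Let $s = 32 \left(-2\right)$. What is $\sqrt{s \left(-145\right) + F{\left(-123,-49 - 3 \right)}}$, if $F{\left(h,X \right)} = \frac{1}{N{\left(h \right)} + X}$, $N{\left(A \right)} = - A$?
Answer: $\frac{3 \sqrt{5197839}}{71} \approx 96.333$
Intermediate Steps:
$s = -64$
$F{\left(h,X \right)} = \frac{1}{X - h}$ ($F{\left(h,X \right)} = \frac{1}{- h + X} = \frac{1}{X - h}$)
$\sqrt{s \left(-145\right) + F{\left(-123,-49 - 3 \right)}} = \sqrt{\left(-64\right) \left(-145\right) + \frac{1}{\left(-49 - 3\right) - -123}} = \sqrt{9280 + \frac{1}{\left(-49 - 3\right) + 123}} = \sqrt{9280 + \frac{1}{-52 + 123}} = \sqrt{9280 + \frac{1}{71}} = \sqrt{\frac{658881}{71}} = \frac{3 \sqrt{5197839}}{71}$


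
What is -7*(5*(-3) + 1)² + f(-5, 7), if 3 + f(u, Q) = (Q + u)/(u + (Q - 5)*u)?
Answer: -20627/15 ≈ -1375.1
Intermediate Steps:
f(u, Q) = -3 + (Q + u)/(u + u*(-5 + Q)) (f(u, Q) = -3 + (Q + u)/(u + (Q - 5)*u) = -3 + (Q + u)/(u + (-5 + Q)*u) = -3 + (Q + u)/(u + u*(-5 + Q)))
-7*(5*(-3) + 1)² + f(-5, 7) = -7*(5*(-3) + 1)² + (7 + 13*(-5) - 3*7*(-5))/((-5)*(-4 + 7)) = -7*(-15 + 1)² - ⅕*(7 - 65 + 105)/3 = -7*(-14)² - ⅕*⅓*47 = -7*196 - 47/15 = -1372 - 47/15 = -20627/15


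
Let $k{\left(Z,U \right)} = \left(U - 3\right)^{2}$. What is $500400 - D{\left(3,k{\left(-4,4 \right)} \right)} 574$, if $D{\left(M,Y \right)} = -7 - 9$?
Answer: $509584$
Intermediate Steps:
$k{\left(Z,U \right)} = \left(-3 + U\right)^{2}$
$D{\left(M,Y \right)} = -16$
$500400 - D{\left(3,k{\left(-4,4 \right)} \right)} 574 = 500400 - \left(-16\right) 574 = 500400 - -9184 = 500400 + 9184 = 509584$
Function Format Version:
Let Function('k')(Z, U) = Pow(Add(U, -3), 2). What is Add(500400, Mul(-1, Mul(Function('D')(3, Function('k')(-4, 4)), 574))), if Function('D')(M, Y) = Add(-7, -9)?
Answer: 509584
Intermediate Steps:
Function('k')(Z, U) = Pow(Add(-3, U), 2)
Function('D')(M, Y) = -16
Add(500400, Mul(-1, Mul(Function('D')(3, Function('k')(-4, 4)), 574))) = Add(500400, Mul(-1, Mul(-16, 574))) = Add(500400, Mul(-1, -9184)) = Add(500400, 9184) = 509584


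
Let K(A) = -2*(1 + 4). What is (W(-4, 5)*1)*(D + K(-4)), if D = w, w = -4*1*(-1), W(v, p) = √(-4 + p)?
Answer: -6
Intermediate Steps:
K(A) = -10 (K(A) = -2*5 = -10)
w = 4 (w = -4*(-1) = 4)
D = 4
(W(-4, 5)*1)*(D + K(-4)) = (√(-4 + 5)*1)*(4 - 10) = (√1*1)*(-6) = (1*1)*(-6) = 1*(-6) = -6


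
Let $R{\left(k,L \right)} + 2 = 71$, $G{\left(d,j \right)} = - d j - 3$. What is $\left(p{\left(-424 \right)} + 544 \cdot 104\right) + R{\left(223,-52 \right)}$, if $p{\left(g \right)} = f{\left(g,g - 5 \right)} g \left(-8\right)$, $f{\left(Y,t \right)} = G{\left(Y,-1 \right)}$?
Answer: $-1391739$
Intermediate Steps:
$G{\left(d,j \right)} = -3 - d j$ ($G{\left(d,j \right)} = - d j - 3 = -3 - d j$)
$f{\left(Y,t \right)} = -3 + Y$ ($f{\left(Y,t \right)} = -3 - Y \left(-1\right) = -3 + Y$)
$p{\left(g \right)} = - 8 g \left(-3 + g\right)$ ($p{\left(g \right)} = \left(-3 + g\right) g \left(-8\right) = g \left(-3 + g\right) \left(-8\right) = - 8 g \left(-3 + g\right)$)
$R{\left(k,L \right)} = 69$ ($R{\left(k,L \right)} = -2 + 71 = 69$)
$\left(p{\left(-424 \right)} + 544 \cdot 104\right) + R{\left(223,-52 \right)} = \left(8 \left(-424\right) \left(3 - -424\right) + 544 \cdot 104\right) + 69 = \left(8 \left(-424\right) \left(3 + 424\right) + 56576\right) + 69 = \left(8 \left(-424\right) 427 + 56576\right) + 69 = \left(-1448384 + 56576\right) + 69 = -1391808 + 69 = -1391739$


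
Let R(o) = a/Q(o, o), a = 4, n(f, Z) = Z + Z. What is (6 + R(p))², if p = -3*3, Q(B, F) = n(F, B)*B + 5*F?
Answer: 498436/13689 ≈ 36.411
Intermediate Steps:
n(f, Z) = 2*Z
Q(B, F) = 2*B² + 5*F (Q(B, F) = (2*B)*B + 5*F = 2*B² + 5*F)
p = -9
R(o) = 4/(2*o² + 5*o)
(6 + R(p))² = (6 + 4/(-9*(5 + 2*(-9))))² = (6 + 4*(-⅑)/(5 - 18))² = (6 + 4*(-⅑)/(-13))² = (6 + 4*(-⅑)*(-1/13))² = (6 + 4/117)² = (706/117)² = 498436/13689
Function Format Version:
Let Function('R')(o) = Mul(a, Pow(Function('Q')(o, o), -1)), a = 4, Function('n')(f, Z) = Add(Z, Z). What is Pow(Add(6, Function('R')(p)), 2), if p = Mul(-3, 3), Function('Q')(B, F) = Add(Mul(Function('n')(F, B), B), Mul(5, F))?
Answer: Rational(498436, 13689) ≈ 36.411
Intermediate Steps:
Function('n')(f, Z) = Mul(2, Z)
Function('Q')(B, F) = Add(Mul(2, Pow(B, 2)), Mul(5, F)) (Function('Q')(B, F) = Add(Mul(Mul(2, B), B), Mul(5, F)) = Add(Mul(2, Pow(B, 2)), Mul(5, F)))
p = -9
Function('R')(o) = Mul(4, Pow(Add(Mul(2, Pow(o, 2)), Mul(5, o)), -1))
Pow(Add(6, Function('R')(p)), 2) = Pow(Add(6, Mul(4, Pow(-9, -1), Pow(Add(5, Mul(2, -9)), -1))), 2) = Pow(Add(6, Mul(4, Rational(-1, 9), Pow(Add(5, -18), -1))), 2) = Pow(Add(6, Mul(4, Rational(-1, 9), Pow(-13, -1))), 2) = Pow(Add(6, Mul(4, Rational(-1, 9), Rational(-1, 13))), 2) = Pow(Add(6, Rational(4, 117)), 2) = Pow(Rational(706, 117), 2) = Rational(498436, 13689)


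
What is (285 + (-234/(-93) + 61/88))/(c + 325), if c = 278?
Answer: 786235/1644984 ≈ 0.47796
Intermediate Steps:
(285 + (-234/(-93) + 61/88))/(c + 325) = (285 + (-234/(-93) + 61/88))/(278 + 325) = (285 + (-234*(-1/93) + 61*(1/88)))/603 = (285 + (78/31 + 61/88))*(1/603) = (285 + 8755/2728)*(1/603) = (786235/2728)*(1/603) = 786235/1644984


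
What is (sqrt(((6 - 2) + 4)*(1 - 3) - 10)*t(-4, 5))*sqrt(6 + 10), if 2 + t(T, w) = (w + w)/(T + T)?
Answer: -13*I*sqrt(26) ≈ -66.287*I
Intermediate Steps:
t(T, w) = -2 + w/T (t(T, w) = -2 + (w + w)/(T + T) = -2 + (2*w)/((2*T)) = -2 + (2*w)*(1/(2*T)) = -2 + w/T)
(sqrt(((6 - 2) + 4)*(1 - 3) - 10)*t(-4, 5))*sqrt(6 + 10) = (sqrt(((6 - 2) + 4)*(1 - 3) - 10)*(-2 + 5/(-4)))*sqrt(6 + 10) = (sqrt((4 + 4)*(-2) - 10)*(-2 + 5*(-1/4)))*sqrt(16) = (sqrt(8*(-2) - 10)*(-2 - 5/4))*4 = (sqrt(-16 - 10)*(-13/4))*4 = (sqrt(-26)*(-13/4))*4 = ((I*sqrt(26))*(-13/4))*4 = -13*I*sqrt(26)/4*4 = -13*I*sqrt(26)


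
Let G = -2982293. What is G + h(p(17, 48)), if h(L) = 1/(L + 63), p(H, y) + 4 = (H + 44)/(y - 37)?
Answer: -2117428019/710 ≈ -2.9823e+6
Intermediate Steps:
p(H, y) = -4 + (44 + H)/(-37 + y) (p(H, y) = -4 + (H + 44)/(y - 37) = -4 + (44 + H)/(-37 + y))
h(L) = 1/(63 + L)
G + h(p(17, 48)) = -2982293 + 1/(63 + (192 + 17 - 4*48)/(-37 + 48)) = -2982293 + 1/(63 + (192 + 17 - 192)/11) = -2982293 + 1/(63 + (1/11)*17) = -2982293 + 1/(63 + 17/11) = -2982293 + 1/(710/11) = -2982293 + 11/710 = -2117428019/710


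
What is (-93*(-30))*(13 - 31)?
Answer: -50220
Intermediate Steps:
(-93*(-30))*(13 - 31) = 2790*(-18) = -50220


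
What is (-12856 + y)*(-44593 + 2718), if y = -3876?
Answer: 700652500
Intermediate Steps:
(-12856 + y)*(-44593 + 2718) = (-12856 - 3876)*(-44593 + 2718) = -16732*(-41875) = 700652500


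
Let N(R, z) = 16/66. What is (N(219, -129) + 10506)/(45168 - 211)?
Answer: 346706/1483581 ≈ 0.23370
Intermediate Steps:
N(R, z) = 8/33 (N(R, z) = 16*(1/66) = 8/33)
(N(219, -129) + 10506)/(45168 - 211) = (8/33 + 10506)/(45168 - 211) = (346706/33)/44957 = (346706/33)*(1/44957) = 346706/1483581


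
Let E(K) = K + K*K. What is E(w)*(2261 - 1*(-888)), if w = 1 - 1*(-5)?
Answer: 132258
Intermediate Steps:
w = 6 (w = 1 + 5 = 6)
E(K) = K + K**2
E(w)*(2261 - 1*(-888)) = (6*(1 + 6))*(2261 - 1*(-888)) = (6*7)*(2261 + 888) = 42*3149 = 132258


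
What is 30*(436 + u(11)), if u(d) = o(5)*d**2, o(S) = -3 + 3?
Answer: 13080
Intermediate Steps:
o(S) = 0
u(d) = 0 (u(d) = 0*d**2 = 0)
30*(436 + u(11)) = 30*(436 + 0) = 30*436 = 13080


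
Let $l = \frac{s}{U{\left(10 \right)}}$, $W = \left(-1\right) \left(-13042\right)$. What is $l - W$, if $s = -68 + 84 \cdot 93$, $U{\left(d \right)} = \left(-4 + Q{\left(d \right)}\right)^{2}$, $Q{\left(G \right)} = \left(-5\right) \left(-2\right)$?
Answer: $- \frac{115442}{9} \approx -12827.0$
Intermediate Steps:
$Q{\left(G \right)} = 10$
$U{\left(d \right)} = 36$ ($U{\left(d \right)} = \left(-4 + 10\right)^{2} = 6^{2} = 36$)
$s = 7744$ ($s = -68 + 7812 = 7744$)
$W = 13042$
$l = \frac{1936}{9}$ ($l = \frac{7744}{36} = 7744 \cdot \frac{1}{36} = \frac{1936}{9} \approx 215.11$)
$l - W = \frac{1936}{9} - 13042 = - \frac{115442}{9}$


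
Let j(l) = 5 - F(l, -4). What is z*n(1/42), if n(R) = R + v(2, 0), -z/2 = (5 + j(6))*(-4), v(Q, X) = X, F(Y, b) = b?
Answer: 8/3 ≈ 2.6667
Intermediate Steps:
j(l) = 9 (j(l) = 5 - 1*(-4) = 5 + 4 = 9)
z = 112 (z = -2*(5 + 9)*(-4) = -28*(-4) = -2*(-56) = 112)
n(R) = R (n(R) = R + 0 = R)
z*n(1/42) = 112/42 = 112*(1/42) = 8/3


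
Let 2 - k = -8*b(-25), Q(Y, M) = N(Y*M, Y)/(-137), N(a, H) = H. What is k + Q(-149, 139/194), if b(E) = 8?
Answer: 9191/137 ≈ 67.088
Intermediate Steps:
Q(Y, M) = -Y/137 (Q(Y, M) = Y/(-137) = Y*(-1/137) = -Y/137)
k = 66 (k = 2 - (-8)*8 = 2 - 1*(-64) = 2 + 64 = 66)
k + Q(-149, 139/194) = 66 - 1/137*(-149) = 66 + 149/137 = 9191/137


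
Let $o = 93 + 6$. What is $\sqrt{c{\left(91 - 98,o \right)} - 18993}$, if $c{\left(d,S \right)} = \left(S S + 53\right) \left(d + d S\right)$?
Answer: $i \sqrt{6916793} \approx 2630.0 i$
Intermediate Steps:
$o = 99$
$c{\left(d,S \right)} = \left(53 + S^{2}\right) \left(d + S d\right)$ ($c{\left(d,S \right)} = \left(S^{2} + 53\right) \left(d + S d\right) = \left(53 + S^{2}\right) \left(d + S d\right)$)
$\sqrt{c{\left(91 - 98,o \right)} - 18993} = \sqrt{\left(91 - 98\right) \left(53 + 99^{2} + 99^{3} + 53 \cdot 99\right) - 18993} = \sqrt{- 7 \left(53 + 9801 + 970299 + 5247\right) - 18993} = \sqrt{\left(-7\right) 985400 - 18993} = \sqrt{-6897800 - 18993} = \sqrt{-6916793} = i \sqrt{6916793}$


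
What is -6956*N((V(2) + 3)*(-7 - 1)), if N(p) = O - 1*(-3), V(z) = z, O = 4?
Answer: -48692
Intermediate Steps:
N(p) = 7 (N(p) = 4 - 1*(-3) = 4 + 3 = 7)
-6956*N((V(2) + 3)*(-7 - 1)) = -6956*7 = -48692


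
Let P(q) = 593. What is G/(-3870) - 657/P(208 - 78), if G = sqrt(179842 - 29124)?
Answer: -657/593 - sqrt(150718)/3870 ≈ -1.2082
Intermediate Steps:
G = sqrt(150718) ≈ 388.22
G/(-3870) - 657/P(208 - 78) = sqrt(150718)/(-3870) - 657/593 = sqrt(150718)*(-1/3870) - 657*1/593 = -sqrt(150718)/3870 - 657/593 = -657/593 - sqrt(150718)/3870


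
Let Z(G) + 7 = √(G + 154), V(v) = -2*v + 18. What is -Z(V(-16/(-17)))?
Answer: 7 - 2*√12291/17 ≈ -6.0429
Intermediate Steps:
V(v) = 18 - 2*v
Z(G) = -7 + √(154 + G) (Z(G) = -7 + √(G + 154) = -7 + √(154 + G))
-Z(V(-16/(-17))) = -(-7 + √(154 + (18 - (-32)/(-17)))) = -(-7 + √(154 + (18 - (-32)*(-1)/17))) = -(-7 + √(154 + (18 - 2*16/17))) = -(-7 + √(154 + (18 - 32/17))) = -(-7 + √(154 + 274/17)) = -(-7 + √(2892/17)) = -(-7 + 2*√12291/17) = 7 - 2*√12291/17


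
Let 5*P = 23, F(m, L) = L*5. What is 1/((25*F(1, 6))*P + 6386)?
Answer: 1/9836 ≈ 0.00010167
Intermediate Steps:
F(m, L) = 5*L
P = 23/5 (P = (1/5)*23 = 23/5 ≈ 4.6000)
1/((25*F(1, 6))*P + 6386) = 1/((25*(5*6))*(23/5) + 6386) = 1/((25*30)*(23/5) + 6386) = 1/(750*(23/5) + 6386) = 1/(3450 + 6386) = 1/9836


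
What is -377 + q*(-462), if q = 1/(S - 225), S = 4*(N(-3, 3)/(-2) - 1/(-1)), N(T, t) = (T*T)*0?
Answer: -82855/221 ≈ -374.91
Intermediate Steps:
N(T, t) = 0 (N(T, t) = T²*0 = 0)
S = 4 (S = 4*(0/(-2) - 1/(-1)) = 4*(0*(-½) - 1*(-1)) = 4*(0 + 1) = 4*1 = 4)
q = -1/221 (q = 1/(4 - 225) = 1/(-221) = -1/221 ≈ -0.0045249)
-377 + q*(-462) = -377 - 1/221*(-462) = -377 + 462/221 = -82855/221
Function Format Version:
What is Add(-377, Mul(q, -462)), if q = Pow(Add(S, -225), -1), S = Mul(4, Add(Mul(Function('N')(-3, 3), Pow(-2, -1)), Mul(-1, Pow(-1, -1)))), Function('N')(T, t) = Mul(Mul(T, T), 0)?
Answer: Rational(-82855, 221) ≈ -374.91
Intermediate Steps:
Function('N')(T, t) = 0 (Function('N')(T, t) = Mul(Pow(T, 2), 0) = 0)
S = 4 (S = Mul(4, Add(Mul(0, Pow(-2, -1)), Mul(-1, Pow(-1, -1)))) = Mul(4, Add(Mul(0, Rational(-1, 2)), Mul(-1, -1))) = Mul(4, Add(0, 1)) = Mul(4, 1) = 4)
q = Rational(-1, 221) (q = Pow(Add(4, -225), -1) = Pow(-221, -1) = Rational(-1, 221) ≈ -0.0045249)
Add(-377, Mul(q, -462)) = Add(-377, Mul(Rational(-1, 221), -462)) = Add(-377, Rational(462, 221)) = Rational(-82855, 221)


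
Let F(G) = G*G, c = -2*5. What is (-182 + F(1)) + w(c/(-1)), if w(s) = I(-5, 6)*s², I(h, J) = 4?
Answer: 219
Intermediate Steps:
c = -10
F(G) = G²
w(s) = 4*s²
(-182 + F(1)) + w(c/(-1)) = (-182 + 1²) + 4*(-10/(-1))² = (-182 + 1) + 4*(-10*(-1))² = -181 + 4*10² = -181 + 4*100 = -181 + 400 = 219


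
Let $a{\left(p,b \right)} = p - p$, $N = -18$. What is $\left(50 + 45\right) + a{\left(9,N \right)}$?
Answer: $95$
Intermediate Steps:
$a{\left(p,b \right)} = 0$
$\left(50 + 45\right) + a{\left(9,N \right)} = \left(50 + 45\right) + 0 = 95 + 0 = 95$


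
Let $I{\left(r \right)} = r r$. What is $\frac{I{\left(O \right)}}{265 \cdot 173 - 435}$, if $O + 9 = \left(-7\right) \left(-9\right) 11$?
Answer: $\frac{12312}{1195} \approx 10.303$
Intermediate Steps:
$O = 684$ ($O = -9 + \left(-7\right) \left(-9\right) 11 = -9 + 63 \cdot 11 = -9 + 693 = 684$)
$I{\left(r \right)} = r^{2}$
$\frac{I{\left(O \right)}}{265 \cdot 173 - 435} = \frac{684^{2}}{265 \cdot 173 - 435} = \frac{467856}{45845 - 435} = \frac{467856}{45410} = 467856 \cdot \frac{1}{45410} = \frac{12312}{1195}$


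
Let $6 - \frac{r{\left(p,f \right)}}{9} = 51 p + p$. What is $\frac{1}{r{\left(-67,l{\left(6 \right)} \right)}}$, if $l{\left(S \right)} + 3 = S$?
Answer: $\frac{1}{31410} \approx 3.1837 \cdot 10^{-5}$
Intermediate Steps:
$l{\left(S \right)} = -3 + S$
$r{\left(p,f \right)} = 54 - 468 p$ ($r{\left(p,f \right)} = 54 - 9 \left(51 p + p\right) = 54 - 9 \cdot 52 p = 54 - 468 p$)
$\frac{1}{r{\left(-67,l{\left(6 \right)} \right)}} = \frac{1}{54 - -31356} = \frac{1}{54 + 31356} = \frac{1}{31410}$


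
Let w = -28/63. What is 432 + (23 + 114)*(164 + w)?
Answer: 205552/9 ≈ 22839.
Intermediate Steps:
w = -4/9 (w = -28*1/63 = -4/9 ≈ -0.44444)
432 + (23 + 114)*(164 + w) = 432 + (23 + 114)*(164 - 4/9) = 432 + 137*(1472/9) = 432 + 201664/9 = 205552/9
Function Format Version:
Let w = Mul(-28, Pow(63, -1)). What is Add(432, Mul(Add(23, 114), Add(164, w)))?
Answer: Rational(205552, 9) ≈ 22839.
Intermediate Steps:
w = Rational(-4, 9) (w = Mul(-28, Rational(1, 63)) = Rational(-4, 9) ≈ -0.44444)
Add(432, Mul(Add(23, 114), Add(164, w))) = Add(432, Mul(Add(23, 114), Add(164, Rational(-4, 9)))) = Add(432, Mul(137, Rational(1472, 9))) = Add(432, Rational(201664, 9)) = Rational(205552, 9)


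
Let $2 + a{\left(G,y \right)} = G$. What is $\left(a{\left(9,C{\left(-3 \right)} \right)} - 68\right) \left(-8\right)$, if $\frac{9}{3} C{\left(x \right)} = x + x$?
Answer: $488$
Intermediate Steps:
$C{\left(x \right)} = \frac{2 x}{3}$ ($C{\left(x \right)} = \frac{x + x}{3} = \frac{2 x}{3}$)
$a{\left(G,y \right)} = -2 + G$
$\left(a{\left(9,C{\left(-3 \right)} \right)} - 68\right) \left(-8\right) = \left(\left(-2 + 9\right) - 68\right) \left(-8\right) = \left(7 - 68\right) \left(-8\right) = \left(-61\right) \left(-8\right) = 488$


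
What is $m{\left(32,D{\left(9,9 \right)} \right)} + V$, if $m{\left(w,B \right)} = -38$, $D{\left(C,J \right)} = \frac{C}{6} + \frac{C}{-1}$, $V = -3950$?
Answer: $-3988$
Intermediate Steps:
$D{\left(C,J \right)} = - \frac{5 C}{6}$ ($D{\left(C,J \right)} = C \frac{1}{6} + C \left(-1\right) = \frac{C}{6} - C = - \frac{5 C}{6}$)
$m{\left(32,D{\left(9,9 \right)} \right)} + V = -38 - 3950 = -3988$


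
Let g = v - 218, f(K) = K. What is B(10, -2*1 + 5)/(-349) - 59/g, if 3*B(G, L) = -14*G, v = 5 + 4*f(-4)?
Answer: 93833/239763 ≈ 0.39136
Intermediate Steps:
v = -11 (v = 5 + 4*(-4) = 5 - 16 = -11)
B(G, L) = -14*G/3 (B(G, L) = (-14*G)/3 = -14*G/3)
g = -229 (g = -11 - 218 = -229)
B(10, -2*1 + 5)/(-349) - 59/g = -14/3*10/(-349) - 59/(-229) = -140/3*(-1/349) - 59*(-1/229) = 140/1047 + 59/229 = 93833/239763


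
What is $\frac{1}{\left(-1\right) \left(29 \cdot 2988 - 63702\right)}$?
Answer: $- \frac{1}{22950} \approx -4.3573 \cdot 10^{-5}$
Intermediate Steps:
$\frac{1}{\left(-1\right) \left(29 \cdot 2988 - 63702\right)} = \frac{1}{\left(-1\right) \left(86652 - 63702\right)} = \frac{1}{\left(-1\right) 22950} = \frac{1}{-22950} = - \frac{1}{22950}$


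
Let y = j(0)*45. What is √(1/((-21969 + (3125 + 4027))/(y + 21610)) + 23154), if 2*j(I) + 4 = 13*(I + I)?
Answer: √5082991082466/14817 ≈ 152.16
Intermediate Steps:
j(I) = -2 + 13*I (j(I) = -2 + (13*(I + I))/2 = -2 + (13*(2*I))/2 = -2 + (26*I)/2 = -2 + 13*I)
y = -90 (y = (-2 + 13*0)*45 = (-2 + 0)*45 = -2*45 = -90)
√(1/((-21969 + (3125 + 4027))/(y + 21610)) + 23154) = √(1/((-21969 + (3125 + 4027))/(-90 + 21610)) + 23154) = √(1/((-21969 + 7152)/21520) + 23154) = √(1/(-14817*1/21520) + 23154) = √(1/(-14817/21520) + 23154) = √(-21520/14817 + 23154) = √(343051298/14817) = √5082991082466/14817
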